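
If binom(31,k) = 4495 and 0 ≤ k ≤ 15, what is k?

C(31,k) increases on 0 ≤ k ≤ 15. C(31,2) = 465 and C(31,3) = 4495, so k = 3.

3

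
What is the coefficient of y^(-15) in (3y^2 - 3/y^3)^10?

-7085880

General term: C(10,j)·(3y^2)^j·(-3/y^3)^(10-j), with y-exponent 2j − 3(10−j) = 5j − 30.
Set 5j − 30 = -15: j = 3.
C(10,3) = 120; 3^3 = 27; (-3)^7 = -2187.
Coefficient = 120 · 27 · (-2187) = -7085880.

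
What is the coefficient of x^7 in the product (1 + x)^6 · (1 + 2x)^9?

148626

Coefficient of x^7 = Σ_{j} C(6,j)·1^j·C(9,7-j)·2^(7-j) for j from 0 to 6.
= 4608 + 32256 + 60480 + 40320 + 10080 + 864 + 18 = 148626.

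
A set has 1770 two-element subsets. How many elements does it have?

60

n(n−1)/2 = 1770 ⇒ n(n−1) = 3540. Since 60·59 = 3540, n = 60.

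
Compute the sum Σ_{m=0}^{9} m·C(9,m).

2304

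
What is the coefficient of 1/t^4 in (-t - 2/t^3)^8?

General term: C(8,j)·(-t)^j·(-2/t^3)^(8-j), with t-exponent 1j − 3(8−j) = 4j − 24.
Set 4j − 24 = -4: j = 5.
C(8,5) = 56; (-1)^5 = -1; (-2)^3 = -8.
Coefficient = 56 · (-1) · (-8) = 448.

448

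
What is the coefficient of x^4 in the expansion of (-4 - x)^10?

860160

The general term is C(10,j)·(-4)^j·(-x)^(10-j); the x^4 term has j = 6.
C(10,6) = 210.
Coefficient = C(10,6) · (-4)^6 = 210 · 4096 = 860160.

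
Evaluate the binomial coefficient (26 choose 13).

C(26,13) = (26·25·24·23·22·21·20·19·18·17·16·15·14) / 13! = 64764752532480000 / 6227020800 = 10400600.

10400600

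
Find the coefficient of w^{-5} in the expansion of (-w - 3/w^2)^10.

61236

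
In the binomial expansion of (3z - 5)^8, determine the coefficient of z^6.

510300

The general term is C(8,j)·(3z)^j·(-5)^(8-j); the z^6 term has j = 6.
C(8,6) = 28.
Coefficient = C(8,6) · 3^6 · (-5)^2 = 28 · 729 · 25 = 510300.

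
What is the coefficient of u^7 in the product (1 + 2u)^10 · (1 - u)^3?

Coefficient of u^7 = Σ_{j} C(10,j)·2^j·C(3,7-j)·(-1)^(7-j) for j from 4 to 7.
= (-3360) + 24192 + (-40320) + 15360 = -4128.

-4128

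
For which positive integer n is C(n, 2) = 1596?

57

n(n−1)/2 = 1596 ⇒ n(n−1) = 3192. Since 57·56 = 3192, n = 57.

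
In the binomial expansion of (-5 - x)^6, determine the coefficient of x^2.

The general term is C(6,j)·(-5)^j·(-x)^(6-j); the x^2 term has j = 4.
C(6,4) = 15.
Coefficient = C(6,4) · (-5)^4 = 15 · 625 = 9375.

9375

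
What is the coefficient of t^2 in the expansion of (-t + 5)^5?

1250

The general term is C(5,j)·(-t)^j·(5)^(5-j); the t^2 term has j = 2.
C(5,2) = 10.
Coefficient = C(5,2) · 5^3 = 10 · 125 = 1250.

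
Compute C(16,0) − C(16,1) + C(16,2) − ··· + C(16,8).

The partial alternating sum Σ_{k=0}^{8} (−1)^k C(16,k) = (−1)^8 C(15,8) = 6435.

6435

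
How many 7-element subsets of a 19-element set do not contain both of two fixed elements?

44200

All 7-subsets: C(19,7) = 50388. Those containing both fixed elements: C(17,5) = 6188.
50388 − 6188 = 44200.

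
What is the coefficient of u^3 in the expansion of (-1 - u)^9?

The general term is C(9,j)·(-1)^j·(-u)^(9-j); the u^3 term has j = 6.
C(9,6) = 84.
Coefficient = C(9,6) · (-1)^3 = 84 · (-1) = -84.

-84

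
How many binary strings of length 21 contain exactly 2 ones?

210

Choose the 2 positions: C(21,2) = 210.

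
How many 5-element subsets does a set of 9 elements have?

C(9,5) = C(9,4) by symmetry.
C(9,4) = (9·8·7·6) / 4! = 3024 / 24 = 126.

126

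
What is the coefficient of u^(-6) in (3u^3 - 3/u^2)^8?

183708

General term: C(8,j)·(3u^3)^j·(-3/u^2)^(8-j), with u-exponent 3j − 2(8−j) = 5j − 16.
Set 5j − 16 = -6: j = 2.
C(8,2) = 28; 3^2 = 9; (-3)^6 = 729.
Coefficient = 28 · 9 · 729 = 183708.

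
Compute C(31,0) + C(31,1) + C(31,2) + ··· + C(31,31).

The entries of row 31 sum to 2^31 = 2147483648.

2147483648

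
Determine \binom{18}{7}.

31824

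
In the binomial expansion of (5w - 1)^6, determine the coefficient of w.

-30

The general term is C(6,j)·(5w)^j·(-1)^(6-j); the w^1 term has j = 1.
C(6,1) = 6.
Coefficient = C(6,1) · 5^1 · (-1)^5 = 6 · 5 · (-1) = -30.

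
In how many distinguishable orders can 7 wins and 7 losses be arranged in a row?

3432

Choose positions for the wins: C(14,7) = 3432.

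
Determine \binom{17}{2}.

136

C(17,2) = (17·16) / 2! = 272 / 2 = 136.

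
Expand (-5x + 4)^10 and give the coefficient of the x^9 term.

-78125000

The general term is C(10,j)·(-5x)^j·(4)^(10-j); the x^9 term has j = 9.
C(10,9) = 10.
Coefficient = C(10,9) · (-5)^9 · 4^1 = 10 · (-1953125) · 4 = -78125000.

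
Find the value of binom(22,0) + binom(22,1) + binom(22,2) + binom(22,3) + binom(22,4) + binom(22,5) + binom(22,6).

110056

1 + 22 + 231 + 1540 + 7315 + 26334 + 74613 = 110056.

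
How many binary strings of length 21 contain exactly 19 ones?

210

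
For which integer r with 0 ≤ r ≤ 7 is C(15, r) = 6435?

7

C(15,r) increases on 0 ≤ r ≤ 7. C(15,6) = 5005 and C(15,7) = 6435, so r = 7.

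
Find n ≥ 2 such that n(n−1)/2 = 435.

n(n−1)/2 = 435 ⇒ n(n−1) = 870. Since 30·29 = 870, n = 30.

30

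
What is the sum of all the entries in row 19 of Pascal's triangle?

524288

Setting x = 1 in (1+x)^19 gives Σ C(19,k) = 2^19 = 524288.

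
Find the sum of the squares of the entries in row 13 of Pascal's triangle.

10400600

By Vandermonde's identity, Σ C(13,r)² = C(26,13) = 10400600.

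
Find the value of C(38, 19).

35345263800

C(38,19) = (38·37·36·35·34·33·32·31·30·29·28·27·26·25·24·23·22·21·20) / 19! = 4299578163927654889881600000 / 121645100408832000 = 35345263800.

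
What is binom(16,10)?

C(16,10) = C(16,6) by symmetry.
C(16,6) = (16·15·14·13·12·11) / 6! = 5765760 / 720 = 8008.

8008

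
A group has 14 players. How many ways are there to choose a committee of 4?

This is C(14,4) = 1001.

1001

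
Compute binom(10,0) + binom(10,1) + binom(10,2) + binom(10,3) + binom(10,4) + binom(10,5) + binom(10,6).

848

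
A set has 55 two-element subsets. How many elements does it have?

n(n−1)/2 = 55 ⇒ n(n−1) = 110. Since 11·10 = 110, n = 11.

11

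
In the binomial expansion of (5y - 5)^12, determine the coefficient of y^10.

16113281250

The general term is C(12,j)·(5y)^j·(-5)^(12-j); the y^10 term has j = 10.
C(12,10) = 66.
Coefficient = C(12,10) · 5^10 · (-5)^2 = 66 · 9765625 · 25 = 16113281250.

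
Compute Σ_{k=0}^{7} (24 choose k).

536155

1 + 24 + 276 + 2024 + 10626 + 42504 + 134596 + 346104 = 536155.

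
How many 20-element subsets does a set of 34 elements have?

1391975640

C(34,20) = C(34,14) by symmetry.
C(34,14) = (34·33·32·31·30·29·28·27·26·25·24·23·22·21) / 14! = 121350057687226368000 / 87178291200 = 1391975640.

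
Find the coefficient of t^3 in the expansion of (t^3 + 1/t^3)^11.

462

General term: C(11,j)·(t^3)^j·(1/t^3)^(11-j), with t-exponent 3j − 3(11−j) = 6j − 33.
Set 6j − 33 = 3: j = 6.
C(11,6) = 462; 1^6 = 1; 1^5 = 1.
Coefficient = 462 · 1 · 1 = 462.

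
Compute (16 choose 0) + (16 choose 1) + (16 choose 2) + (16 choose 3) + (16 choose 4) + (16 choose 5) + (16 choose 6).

1 + 16 + 120 + 560 + 1820 + 4368 + 8008 = 14893.

14893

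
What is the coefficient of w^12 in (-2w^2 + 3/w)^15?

-1868106240

General term: C(15,j)·(-2w^2)^j·(3/w)^(15-j), with w-exponent 2j − 1(15−j) = 3j − 15.
Set 3j − 15 = 12: j = 9.
C(15,9) = 5005; (-2)^9 = -512; 3^6 = 729.
Coefficient = 5005 · (-512) · 729 = -1868106240.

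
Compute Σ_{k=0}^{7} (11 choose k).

1816

1 + 11 + 55 + 165 + 330 + 462 + 462 + 330 = 1816.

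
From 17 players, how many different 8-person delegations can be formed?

This is C(17,8) = 24310.

24310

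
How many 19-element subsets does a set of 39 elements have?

68923264410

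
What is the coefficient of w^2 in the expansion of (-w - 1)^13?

-78

The general term is C(13,j)·(-w)^j·(-1)^(13-j); the w^2 term has j = 2.
C(13,2) = 78.
Coefficient = C(13,2) · (-1)^11 = 78 · (-1) = -78.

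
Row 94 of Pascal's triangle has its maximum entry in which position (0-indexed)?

47

C(94,j) is maximized at j = 94/2 = 47.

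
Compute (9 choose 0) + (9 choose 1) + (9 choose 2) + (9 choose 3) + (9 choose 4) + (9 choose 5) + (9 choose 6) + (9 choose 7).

1 + 9 + 36 + 84 + 126 + 126 + 84 + 36 = 502.

502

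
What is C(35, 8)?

23535820

C(35,8) = (35·34·33·32·31·30·29·28) / 8! = 948964262400 / 40320 = 23535820.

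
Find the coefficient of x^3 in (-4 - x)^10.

1966080

The general term is C(10,j)·(-4)^j·(-x)^(10-j); the x^3 term has j = 7.
C(10,7) = 120.
Coefficient = C(10,7) · (-4)^7 · (-1)^3 = 120 · (-16384) · (-1) = 1966080.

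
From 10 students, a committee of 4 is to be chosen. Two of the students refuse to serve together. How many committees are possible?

All 4-subsets: C(10,4) = 210. Those containing both fixed elements: C(8,2) = 28.
210 − 28 = 182.

182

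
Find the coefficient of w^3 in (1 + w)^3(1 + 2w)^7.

Coefficient of w^3 = Σ_{j} C(3,j)·1^j·C(7,3-j)·2^(3-j) for j from 0 to 3.
= 280 + 252 + 42 + 1 = 575.

575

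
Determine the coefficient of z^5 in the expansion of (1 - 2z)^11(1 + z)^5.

Coefficient of z^5 = Σ_{j} C(11,j)·(-2)^j·C(5,5-j)·1^(5-j) for j from 0 to 5.
= 1 + (-110) + 2200 + (-13200) + 26400 + (-14784) = 507.

507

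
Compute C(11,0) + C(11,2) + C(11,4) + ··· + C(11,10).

Even-r terms of row 11 sum to 2^10 = 1024.

1024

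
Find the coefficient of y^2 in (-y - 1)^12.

The general term is C(12,j)·(-y)^j·(-1)^(12-j); the y^2 term has j = 2.
C(12,2) = 66.
Coefficient = C(12,2) = 66.

66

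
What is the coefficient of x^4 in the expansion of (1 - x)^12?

495

The general term is C(12,j)·(1)^j·(-x)^(12-j); the x^4 term has j = 8.
C(12,8) = 495.
Coefficient = C(12,8) = 495.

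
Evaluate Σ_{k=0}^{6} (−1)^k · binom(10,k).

The partial alternating sum Σ_{k=0}^{6} (−1)^k C(10,k) = (−1)^6 C(9,6) = 84.

84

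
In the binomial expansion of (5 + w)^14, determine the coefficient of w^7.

268125000

The general term is C(14,j)·(5)^j·(w)^(14-j); the w^7 term has j = 7.
C(14,7) = 3432.
Coefficient = C(14,7) · 5^7 = 3432 · 78125 = 268125000.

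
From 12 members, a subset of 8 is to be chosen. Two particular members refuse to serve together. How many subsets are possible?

285

All 8-subsets: C(12,8) = 495. Those containing both fixed elements: C(10,6) = 210.
495 − 210 = 285.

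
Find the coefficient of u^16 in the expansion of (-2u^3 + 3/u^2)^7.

1344

General term: C(7,j)·(-2u^3)^j·(3/u^2)^(7-j), with u-exponent 3j − 2(7−j) = 5j − 14.
Set 5j − 14 = 16: j = 6.
C(7,6) = 7; (-2)^6 = 64; 3^1 = 3.
Coefficient = 7 · 64 · 3 = 1344.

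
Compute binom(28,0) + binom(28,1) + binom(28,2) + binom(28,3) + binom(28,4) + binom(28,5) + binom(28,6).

1 + 28 + 378 + 3276 + 20475 + 98280 + 376740 = 499178.

499178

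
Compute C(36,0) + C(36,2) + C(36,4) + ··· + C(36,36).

Half of (1+1)^36 + (1−1)^36 gives the even-index sum: 2^35 = 34359738368.

34359738368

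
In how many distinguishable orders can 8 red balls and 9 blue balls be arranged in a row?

24310

Choose positions for the red balls: C(17,8) = 24310.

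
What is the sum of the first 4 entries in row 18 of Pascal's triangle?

988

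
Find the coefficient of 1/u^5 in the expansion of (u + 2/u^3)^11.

5280

General term: C(11,j)·(u)^j·(2/u^3)^(11-j), with u-exponent 1j − 3(11−j) = 4j − 33.
Set 4j − 33 = -5: j = 7.
C(11,7) = 330; 1^7 = 1; 2^4 = 16.
Coefficient = 330 · 1 · 16 = 5280.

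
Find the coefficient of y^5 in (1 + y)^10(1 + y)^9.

11628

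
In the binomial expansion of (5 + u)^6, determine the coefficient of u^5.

The general term is C(6,j)·(5)^j·(u)^(6-j); the u^5 term has j = 1.
C(6,1) = 6.
Coefficient = C(6,1) · 5^1 = 6 · 5 = 30.

30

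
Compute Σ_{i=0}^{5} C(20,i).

1 + 20 + 190 + 1140 + 4845 + 15504 = 21700.

21700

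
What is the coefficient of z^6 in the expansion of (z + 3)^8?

252

The general term is C(8,j)·(z)^j·(3)^(8-j); the z^6 term has j = 6.
C(8,6) = 28.
Coefficient = C(8,6) · 3^2 = 28 · 9 = 252.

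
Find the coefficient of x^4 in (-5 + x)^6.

375

The general term is C(6,j)·(-5)^j·(x)^(6-j); the x^4 term has j = 2.
C(6,2) = 15.
Coefficient = C(6,2) · (-5)^2 = 15 · 25 = 375.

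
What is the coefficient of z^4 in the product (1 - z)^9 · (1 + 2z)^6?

78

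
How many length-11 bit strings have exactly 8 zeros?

Choose the 8 positions: C(11,8) = 165.

165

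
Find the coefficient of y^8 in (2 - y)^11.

1320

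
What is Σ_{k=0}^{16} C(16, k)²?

By Vandermonde's identity, Σ C(16,k)² = C(32,16) = 601080390.

601080390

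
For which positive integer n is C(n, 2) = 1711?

59

n(n−1)/2 = 1711 ⇒ n(n−1) = 3422. Since 59·58 = 3422, n = 59.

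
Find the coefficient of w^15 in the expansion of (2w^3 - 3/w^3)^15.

General term: C(15,j)·(2w^3)^j·(-3/w^3)^(15-j), with w-exponent 3j − 3(15−j) = 6j − 45.
Set 6j − 45 = 15: j = 10.
C(15,10) = 3003; 2^10 = 1024; (-3)^5 = -243.
Coefficient = 3003 · 1024 · (-243) = -747242496.

-747242496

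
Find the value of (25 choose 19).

C(25,19) = C(25,6) by symmetry.
C(25,6) = (25·24·23·22·21·20) / 6! = 127512000 / 720 = 177100.

177100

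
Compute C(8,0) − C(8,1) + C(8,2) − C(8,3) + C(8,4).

35

The partial alternating sum Σ_{k=0}^{4} (−1)^k C(8,k) = (−1)^4 C(7,4) = 35.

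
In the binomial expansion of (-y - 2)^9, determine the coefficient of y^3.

-5376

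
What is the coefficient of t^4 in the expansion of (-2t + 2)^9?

64512

The general term is C(9,j)·(-2t)^j·(2)^(9-j); the t^4 term has j = 4.
C(9,4) = 126.
Coefficient = C(9,4) · (-2)^4 · 2^5 = 126 · 16 · 32 = 64512.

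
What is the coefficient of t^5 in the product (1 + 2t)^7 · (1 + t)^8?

Coefficient of t^5 = Σ_{j} C(7,j)·2^j·C(8,5-j)·1^(5-j) for j from 0 to 5.
= 56 + 980 + 4704 + 7840 + 4480 + 672 = 18732.

18732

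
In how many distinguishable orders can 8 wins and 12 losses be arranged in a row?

Choose positions for the wins: C(20,8) = 125970.

125970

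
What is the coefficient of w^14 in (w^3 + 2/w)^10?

General term: C(10,j)·(w^3)^j·(2/w)^(10-j), with w-exponent 3j − 1(10−j) = 4j − 10.
Set 4j − 10 = 14: j = 6.
C(10,6) = 210; 1^6 = 1; 2^4 = 16.
Coefficient = 210 · 1 · 16 = 3360.

3360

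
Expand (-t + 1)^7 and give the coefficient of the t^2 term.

21

The general term is C(7,j)·(-t)^j·(1)^(7-j); the t^2 term has j = 2.
C(7,2) = 21.
Coefficient = C(7,2) = 21.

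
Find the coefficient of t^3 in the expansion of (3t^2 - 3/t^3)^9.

-1653372

General term: C(9,j)·(3t^2)^j·(-3/t^3)^(9-j), with t-exponent 2j − 3(9−j) = 5j − 27.
Set 5j − 27 = 3: j = 6.
C(9,6) = 84; 3^6 = 729; (-3)^3 = -27.
Coefficient = 84 · 729 · (-27) = -1653372.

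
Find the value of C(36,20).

7307872110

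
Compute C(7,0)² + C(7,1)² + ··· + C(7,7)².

By Vandermonde's identity, Σ C(7,j)² = C(14,7) = 3432.

3432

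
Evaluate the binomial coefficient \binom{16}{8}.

C(16,8) = (16·15·14·13·12·11·10·9) / 8! = 518918400 / 40320 = 12870.

12870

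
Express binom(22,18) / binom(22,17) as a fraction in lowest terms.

5/18

C(n,k+1)/C(n,k) = (n−k)/(k+1) = (22−17)/(17+1) = 5/18.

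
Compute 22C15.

C(22,15) = C(22,7) by symmetry.
C(22,7) = (22·21·20·19·18·17·16) / 7! = 859541760 / 5040 = 170544.

170544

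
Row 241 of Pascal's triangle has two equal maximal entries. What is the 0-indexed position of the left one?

120

For odd n = 241, C(241,i) peaks at i = (n−1)/2 and (n+1)/2; the lesser is 120.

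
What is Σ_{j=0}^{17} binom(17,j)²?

2333606220

Σ C(17,j)² is the coefficient of x^17 in (1+x)^17(1+x)^17 = (1+x)^34, i.e. C(34,17) = 2333606220.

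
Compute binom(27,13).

20058300

C(27,13) = (27·26·25·24·23·22·21·20·19·18·17·16·15) / 13! = 124903451312640000 / 6227020800 = 20058300.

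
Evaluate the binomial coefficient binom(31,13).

206253075

C(31,13) = (31·30·29·28·27·26·25·24·23·22·21·20·19) / 13! = 1284342188088960000 / 6227020800 = 206253075.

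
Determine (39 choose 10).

C(39,10) = (39·38·37·36·35·34·33·32·31·30) / 10! = 2306992893004800 / 3628800 = 635745396.

635745396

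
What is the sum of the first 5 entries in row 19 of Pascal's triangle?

5036

1 + 19 + 171 + 969 + 3876 = 5036.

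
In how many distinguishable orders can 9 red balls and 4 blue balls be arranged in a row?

715

Choose positions for the red balls: C(13,9) = 715.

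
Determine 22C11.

C(22,11) = (22·21·20·19·18·17·16·15·14·13·12) / 11! = 28158588057600 / 39916800 = 705432.

705432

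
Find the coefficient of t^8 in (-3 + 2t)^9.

The general term is C(9,j)·(-3)^j·(2t)^(9-j); the t^8 term has j = 1.
C(9,1) = 9.
Coefficient = C(9,1) · (-3)^1 · 2^8 = 9 · (-3) · 256 = -6912.

-6912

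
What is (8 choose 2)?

C(8,2) = (8·7) / 2! = 56 / 2 = 28.

28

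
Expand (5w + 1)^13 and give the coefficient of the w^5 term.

The general term is C(13,j)·(5w)^j·(1)^(13-j); the w^5 term has j = 5.
C(13,5) = 1287.
Coefficient = C(13,5) · 5^5 = 1287 · 3125 = 4021875.

4021875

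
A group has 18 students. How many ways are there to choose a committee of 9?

This is C(18,9) = 48620.

48620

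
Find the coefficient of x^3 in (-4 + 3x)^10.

-53084160

The general term is C(10,j)·(-4)^j·(3x)^(10-j); the x^3 term has j = 7.
C(10,7) = 120.
Coefficient = C(10,7) · (-4)^7 · 3^3 = 120 · (-16384) · 27 = -53084160.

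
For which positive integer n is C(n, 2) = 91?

n(n−1)/2 = 91 ⇒ n(n−1) = 182. Since 14·13 = 182, n = 14.

14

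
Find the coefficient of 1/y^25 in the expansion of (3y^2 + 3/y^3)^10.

General term: C(10,j)·(3y^2)^j·(3/y^3)^(10-j), with y-exponent 2j − 3(10−j) = 5j − 30.
Set 5j − 30 = -25: j = 1.
C(10,1) = 10; 3^1 = 3; 3^9 = 19683.
Coefficient = 10 · 3 · 19683 = 590490.

590490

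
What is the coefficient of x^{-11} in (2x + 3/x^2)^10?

2099520

General term: C(10,j)·(2x)^j·(3/x^2)^(10-j), with x-exponent 1j − 2(10−j) = 3j − 20.
Set 3j − 20 = -11: j = 3.
C(10,3) = 120; 2^3 = 8; 3^7 = 2187.
Coefficient = 120 · 8 · 2187 = 2099520.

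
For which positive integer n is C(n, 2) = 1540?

n(n−1)/2 = 1540 ⇒ n(n−1) = 3080. Since 56·55 = 3080, n = 56.

56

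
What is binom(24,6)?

134596

C(24,6) = (24·23·22·21·20·19) / 6! = 96909120 / 720 = 134596.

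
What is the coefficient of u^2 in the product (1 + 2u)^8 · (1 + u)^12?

370

Coefficient of u^2 = Σ_{j} C(8,j)·2^j·C(12,2-j)·1^(2-j) for j from 0 to 2.
= 66 + 192 + 112 = 370.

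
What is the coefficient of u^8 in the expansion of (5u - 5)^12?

The general term is C(12,j)·(5u)^j·(-5)^(12-j); the u^8 term has j = 8.
C(12,8) = 495.
Coefficient = C(12,8) · 5^8 · (-5)^4 = 495 · 390625 · 625 = 120849609375.

120849609375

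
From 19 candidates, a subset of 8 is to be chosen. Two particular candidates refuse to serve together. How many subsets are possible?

All 8-subsets: C(19,8) = 75582. Those containing both fixed elements: C(17,6) = 12376.
75582 − 12376 = 63206.

63206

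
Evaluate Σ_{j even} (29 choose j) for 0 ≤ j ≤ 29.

268435456

Even-j terms of row 29 sum to 2^28 = 268435456.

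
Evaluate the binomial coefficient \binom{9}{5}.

C(9,5) = C(9,4) by symmetry.
C(9,4) = (9·8·7·6) / 4! = 3024 / 24 = 126.

126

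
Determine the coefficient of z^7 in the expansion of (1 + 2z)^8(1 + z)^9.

Coefficient of z^7 = Σ_{j} C(8,j)·2^j·C(9,7-j)·1^(7-j) for j from 0 to 7.
= 36 + 1344 + 14112 + 56448 + 94080 + 64512 + 16128 + 1024 = 247684.

247684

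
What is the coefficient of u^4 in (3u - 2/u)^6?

General term: C(6,j)·(3u)^j·(-2/u)^(6-j), with u-exponent 1j − 1(6−j) = 2j − 6.
Set 2j − 6 = 4: j = 5.
C(6,5) = 6; 3^5 = 243; (-2)^1 = -2.
Coefficient = 6 · 243 · (-2) = -2916.

-2916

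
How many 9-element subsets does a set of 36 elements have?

94143280

C(36,9) = (36·35·34·33·32·31·30·29·28) / 9! = 34162713446400 / 362880 = 94143280.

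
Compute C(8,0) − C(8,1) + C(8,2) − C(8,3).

The partial alternating sum Σ_{k=0}^{3} (−1)^k C(8,k) = (−1)^3 C(7,3) = -35.

-35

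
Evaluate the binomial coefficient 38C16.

22239974430

C(38,16) = (38·37·36·35·34·33·32·31·30·29·28·27·26·25·24·23) / 16! = 465322312113382563840000 / 20922789888000 = 22239974430.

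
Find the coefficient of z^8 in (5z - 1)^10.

17578125

The general term is C(10,j)·(5z)^j·(-1)^(10-j); the z^8 term has j = 8.
C(10,8) = 45.
Coefficient = C(10,8) · 5^8 = 45 · 390625 = 17578125.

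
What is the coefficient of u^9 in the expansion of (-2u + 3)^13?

The general term is C(13,j)·(-2u)^j·(3)^(13-j); the u^9 term has j = 9.
C(13,9) = 715.
Coefficient = C(13,9) · (-2)^9 · 3^4 = 715 · (-512) · 81 = -29652480.

-29652480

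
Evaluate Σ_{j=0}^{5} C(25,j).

1 + 25 + 300 + 2300 + 12650 + 53130 = 68406.

68406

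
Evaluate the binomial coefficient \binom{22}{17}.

26334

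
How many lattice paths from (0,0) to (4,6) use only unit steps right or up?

Each path is a sequence of 10 steps with 4 rights: C(10,4) = 210.

210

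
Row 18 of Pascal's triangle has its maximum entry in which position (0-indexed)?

9

C(18,j) is maximized at j = 18/2 = 9.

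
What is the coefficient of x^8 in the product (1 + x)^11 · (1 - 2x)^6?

1045

Coefficient of x^8 = Σ_{j} C(11,j)·1^j·C(6,8-j)·(-2)^(8-j) for j from 2 to 8.
= 3520 + (-31680) + 79200 + (-73920) + 27720 + (-3960) + 165 = 1045.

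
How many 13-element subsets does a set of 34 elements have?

C(34,13) = (34·33·32·31·30·29·28·27·26·25·24·23·22) / 13! = 5778574175582208000 / 6227020800 = 927983760.

927983760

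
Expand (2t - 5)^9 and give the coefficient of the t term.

The general term is C(9,j)·(2t)^j·(-5)^(9-j); the t^1 term has j = 1.
C(9,1) = 9.
Coefficient = C(9,1) · 2^1 · (-5)^8 = 9 · 2 · 390625 = 7031250.

7031250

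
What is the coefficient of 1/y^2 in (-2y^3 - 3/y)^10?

General term: C(10,j)·(-2y^3)^j·(-3/y)^(10-j), with y-exponent 3j − 1(10−j) = 4j − 10.
Set 4j − 10 = -2: j = 2.
C(10,2) = 45; (-2)^2 = 4; (-3)^8 = 6561.
Coefficient = 45 · 4 · 6561 = 1180980.

1180980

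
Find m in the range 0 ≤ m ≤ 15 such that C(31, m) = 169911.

5

C(31,m) increases on 0 ≤ m ≤ 15. C(31,4) = 31465 and C(31,5) = 169911, so m = 5.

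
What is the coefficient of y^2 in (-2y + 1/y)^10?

General term: C(10,j)·(-2y)^j·(1/y)^(10-j), with y-exponent 1j − 1(10−j) = 2j − 10.
Set 2j − 10 = 2: j = 6.
C(10,6) = 210; (-2)^6 = 64; 1^4 = 1.
Coefficient = 210 · 64 · 1 = 13440.

13440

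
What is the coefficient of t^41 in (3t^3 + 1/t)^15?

71744535

General term: C(15,j)·(3t^3)^j·(1/t)^(15-j), with t-exponent 3j − 1(15−j) = 4j − 15.
Set 4j − 15 = 41: j = 14.
C(15,14) = 15; 3^14 = 4782969; 1^1 = 1.
Coefficient = 15 · 4782969 · 1 = 71744535.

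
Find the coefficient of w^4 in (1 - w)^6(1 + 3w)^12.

Coefficient of w^4 = Σ_{j} C(6,j)·(-1)^j·C(12,4-j)·3^(4-j) for j from 0 to 4.
= 40095 + (-35640) + 8910 + (-720) + 15 = 12660.

12660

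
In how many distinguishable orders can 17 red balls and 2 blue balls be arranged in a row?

171

Choose positions for the red balls: C(19,17) = 171.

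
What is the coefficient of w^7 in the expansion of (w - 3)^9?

The general term is C(9,j)·(w)^j·(-3)^(9-j); the w^7 term has j = 7.
C(9,7) = 36.
Coefficient = C(9,7) · (-3)^2 = 36 · 9 = 324.

324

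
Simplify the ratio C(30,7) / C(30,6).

24/7

C(n,k+1)/C(n,k) = (n−k)/(k+1) = (30−6)/(6+1) = 24/7.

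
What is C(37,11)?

C(37,11) = (37·36·35·34·33·32·31·30·29·28·27) / 11! = 34128550732953600 / 39916800 = 854992152.

854992152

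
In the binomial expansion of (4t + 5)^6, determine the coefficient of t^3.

160000

The general term is C(6,j)·(4t)^j·(5)^(6-j); the t^3 term has j = 3.
C(6,3) = 20.
Coefficient = C(6,3) · 4^3 · 5^3 = 20 · 64 · 125 = 160000.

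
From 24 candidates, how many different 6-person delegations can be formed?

This is C(24,6) = 134596.

134596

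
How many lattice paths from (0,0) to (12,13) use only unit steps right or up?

Each path is a sequence of 25 steps with 12 rights: C(25,12) = 5200300.

5200300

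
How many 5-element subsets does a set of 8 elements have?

C(8,5) = C(8,3) by symmetry.
C(8,3) = (8·7·6) / 3! = 336 / 6 = 56.

56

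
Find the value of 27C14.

C(27,14) = C(27,13) by symmetry.
C(27,13) = (27·26·25·24·23·22·21·20·19·18·17·16·15) / 13! = 124903451312640000 / 6227020800 = 20058300.

20058300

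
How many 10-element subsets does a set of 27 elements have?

C(27,10) = (27·26·25·24·23·22·21·20·19·18) / 10! = 30613591008000 / 3628800 = 8436285.

8436285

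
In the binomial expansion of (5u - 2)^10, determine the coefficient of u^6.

52500000

The general term is C(10,j)·(5u)^j·(-2)^(10-j); the u^6 term has j = 6.
C(10,6) = 210.
Coefficient = C(10,6) · 5^6 · (-2)^4 = 210 · 15625 · 16 = 52500000.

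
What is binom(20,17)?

1140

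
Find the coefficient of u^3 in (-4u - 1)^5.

The general term is C(5,j)·(-4u)^j·(-1)^(5-j); the u^3 term has j = 3.
C(5,3) = 10.
Coefficient = C(5,3) · (-4)^3 = 10 · (-64) = -640.

-640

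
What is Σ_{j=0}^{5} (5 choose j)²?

252

Σ C(5,j)² is the coefficient of x^5 in (1+x)^5(1+x)^5 = (1+x)^10, i.e. C(10,5) = 252.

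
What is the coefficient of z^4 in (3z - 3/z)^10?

-7085880

General term: C(10,j)·(3z)^j·(-3/z)^(10-j), with z-exponent 1j − 1(10−j) = 2j − 10.
Set 2j − 10 = 4: j = 7.
C(10,7) = 120; 3^7 = 2187; (-3)^3 = -27.
Coefficient = 120 · 2187 · (-27) = -7085880.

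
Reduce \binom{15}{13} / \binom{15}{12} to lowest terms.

3/13

C(n,k+1)/C(n,k) = (n−k)/(k+1) = (15−12)/(12+1) = 3/13.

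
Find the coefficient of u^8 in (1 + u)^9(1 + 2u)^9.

927441

Coefficient of u^8 = Σ_{j} C(9,j)·1^j·C(9,8-j)·2^(8-j) for j from 0 to 8.
= 2304 + 41472 + 193536 + 338688 + 254016 + 84672 + 12096 + 648 + 9 = 927441.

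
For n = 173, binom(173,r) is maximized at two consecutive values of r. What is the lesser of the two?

86

For odd n = 173, C(173,r) peaks at r = (n−1)/2 and (n+1)/2; the lesser is 86.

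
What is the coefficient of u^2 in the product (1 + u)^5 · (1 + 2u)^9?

Coefficient of u^2 = Σ_{j} C(5,j)·1^j·C(9,2-j)·2^(2-j) for j from 0 to 2.
= 144 + 90 + 10 = 244.

244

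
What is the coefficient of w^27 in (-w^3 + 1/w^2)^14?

General term: C(14,j)·(-w^3)^j·(1/w^2)^(14-j), with w-exponent 3j − 2(14−j) = 5j − 28.
Set 5j − 28 = 27: j = 11.
C(14,11) = 364; (-1)^11 = -1; 1^3 = 1.
Coefficient = 364 · (-1) · 1 = -364.

-364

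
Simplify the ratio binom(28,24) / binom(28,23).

C(n,k+1)/C(n,k) = (n−k)/(k+1) = (28−23)/(23+1) = 5/24.

5/24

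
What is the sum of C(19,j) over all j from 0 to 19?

The entries of row 19 sum to 2^19 = 524288.

524288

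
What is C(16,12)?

C(16,12) = C(16,4) by symmetry.
C(16,4) = (16·15·14·13) / 4! = 43680 / 24 = 1820.

1820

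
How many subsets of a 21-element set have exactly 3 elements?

1330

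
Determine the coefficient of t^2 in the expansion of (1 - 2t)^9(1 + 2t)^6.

-12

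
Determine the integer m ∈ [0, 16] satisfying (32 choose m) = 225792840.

C(32,m) increases on 0 ≤ m ≤ 16. C(32,11) = 129024480 and C(32,12) = 225792840, so m = 12.

12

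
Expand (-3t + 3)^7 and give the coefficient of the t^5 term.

-45927

The general term is C(7,j)·(-3t)^j·(3)^(7-j); the t^5 term has j = 5.
C(7,5) = 21.
Coefficient = C(7,5) · (-3)^5 · 3^2 = 21 · (-243) · 9 = -45927.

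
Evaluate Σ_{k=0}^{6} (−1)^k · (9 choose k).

28

The partial alternating sum Σ_{k=0}^{6} (−1)^k C(9,k) = (−1)^6 C(8,6) = 28.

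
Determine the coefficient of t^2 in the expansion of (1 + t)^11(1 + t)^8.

Coefficient of t^2 = Σ_{j} C(11,j)·C(8,2-j) for j from 0 to 2.
= 28 + 88 + 55 = 171.

171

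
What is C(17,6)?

C(17,6) = (17·16·15·14·13·12) / 6! = 8910720 / 720 = 12376.

12376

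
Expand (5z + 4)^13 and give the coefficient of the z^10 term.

178750000000

The general term is C(13,j)·(5z)^j·(4)^(13-j); the z^10 term has j = 10.
C(13,10) = 286.
Coefficient = C(13,10) · 5^10 · 4^3 = 286 · 9765625 · 64 = 178750000000.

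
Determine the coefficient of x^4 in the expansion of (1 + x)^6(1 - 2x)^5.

Coefficient of x^4 = Σ_{j} C(6,j)·1^j·C(5,4-j)·(-2)^(4-j) for j from 0 to 4.
= 80 + (-480) + 600 + (-200) + 15 = 15.

15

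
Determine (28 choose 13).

37442160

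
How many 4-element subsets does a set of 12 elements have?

495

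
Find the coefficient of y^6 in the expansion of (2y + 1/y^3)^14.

General term: C(14,j)·(2y)^j·(1/y^3)^(14-j), with y-exponent 1j − 3(14−j) = 4j − 42.
Set 4j − 42 = 6: j = 12.
C(14,12) = 91; 2^12 = 4096; 1^2 = 1.
Coefficient = 91 · 4096 · 1 = 372736.

372736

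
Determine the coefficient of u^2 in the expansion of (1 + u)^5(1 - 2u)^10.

Coefficient of u^2 = Σ_{j} C(5,j)·1^j·C(10,2-j)·(-2)^(2-j) for j from 0 to 2.
= 180 + (-100) + 10 = 90.

90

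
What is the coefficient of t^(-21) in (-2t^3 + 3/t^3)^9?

-118098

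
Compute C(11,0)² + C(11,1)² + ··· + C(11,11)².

705432

By Vandermonde's identity, Σ C(11,k)² = C(22,11) = 705432.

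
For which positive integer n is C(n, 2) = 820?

n(n−1)/2 = 820 ⇒ n(n−1) = 1640. Since 41·40 = 1640, n = 41.

41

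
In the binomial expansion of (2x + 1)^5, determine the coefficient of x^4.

80

The general term is C(5,j)·(2x)^j·(1)^(5-j); the x^4 term has j = 4.
C(5,4) = 5.
Coefficient = C(5,4) · 2^4 = 5 · 16 = 80.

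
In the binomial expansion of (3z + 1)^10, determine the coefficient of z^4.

17010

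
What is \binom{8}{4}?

70

C(8,4) = (8·7·6·5) / 4! = 1680 / 24 = 70.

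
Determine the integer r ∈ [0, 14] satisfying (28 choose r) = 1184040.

7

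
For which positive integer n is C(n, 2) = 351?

n(n−1)/2 = 351 ⇒ n(n−1) = 702. Since 27·26 = 702, n = 27.

27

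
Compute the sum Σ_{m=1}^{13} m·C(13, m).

53248

Differentiating (1+x)^13 and setting x=1: Σ m·C(13,m) = 13·2^12 = 53248.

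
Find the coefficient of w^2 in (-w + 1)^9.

The general term is C(9,j)·(-w)^j·(1)^(9-j); the w^2 term has j = 2.
C(9,2) = 36.
Coefficient = C(9,2) = 36.

36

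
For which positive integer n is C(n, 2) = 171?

19

n(n−1)/2 = 171 ⇒ n(n−1) = 342. Since 19·18 = 342, n = 19.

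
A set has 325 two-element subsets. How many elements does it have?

26

n(n−1)/2 = 325 ⇒ n(n−1) = 650. Since 26·25 = 650, n = 26.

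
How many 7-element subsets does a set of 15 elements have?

C(15,7) = (15·14·13·12·11·10·9) / 7! = 32432400 / 5040 = 6435.

6435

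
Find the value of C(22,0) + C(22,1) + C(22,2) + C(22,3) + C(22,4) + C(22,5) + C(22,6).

1 + 22 + 231 + 1540 + 7315 + 26334 + 74613 = 110056.

110056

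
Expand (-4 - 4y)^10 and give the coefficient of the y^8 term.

47185920

The general term is C(10,j)·(-4)^j·(-4y)^(10-j); the y^8 term has j = 2.
C(10,2) = 45.
Coefficient = C(10,2) · (-4)^2 · (-4)^8 = 45 · 16 · 65536 = 47185920.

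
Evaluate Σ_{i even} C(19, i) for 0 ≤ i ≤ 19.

262144

Even-i terms of row 19 sum to 2^18 = 262144.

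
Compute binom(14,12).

91

C(14,12) = C(14,2) by symmetry.
C(14,2) = (14·13) / 2! = 182 / 2 = 91.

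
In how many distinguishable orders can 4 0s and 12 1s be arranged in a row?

Choose positions for the 0s: C(16,4) = 1820.

1820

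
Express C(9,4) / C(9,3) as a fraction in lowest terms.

C(n,k+1)/C(n,k) = (n−k)/(k+1) = (9−3)/(3+1) = 6/4 = 3/2.

3/2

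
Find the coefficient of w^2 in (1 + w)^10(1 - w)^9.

Coefficient of w^2 = Σ_{j} C(10,j)·1^j·C(9,2-j)·(-1)^(2-j) for j from 0 to 2.
= 36 + (-90) + 45 = -9.

-9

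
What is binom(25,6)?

177100

C(25,6) = (25·24·23·22·21·20) / 6! = 127512000 / 720 = 177100.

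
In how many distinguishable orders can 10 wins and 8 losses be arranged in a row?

Choose positions for the wins: C(18,10) = 43758.

43758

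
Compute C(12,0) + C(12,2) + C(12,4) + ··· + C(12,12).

2048

Half of (1+1)^12 + (1−1)^12 gives the even-index sum: 2^11 = 2048.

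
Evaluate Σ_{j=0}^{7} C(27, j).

1285624

1 + 27 + 351 + 2925 + 17550 + 80730 + 296010 + 888030 = 1285624.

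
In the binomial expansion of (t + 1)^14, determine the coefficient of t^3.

The general term is C(14,j)·(t)^j·(1)^(14-j); the t^3 term has j = 3.
C(14,3) = 364.
Coefficient = C(14,3) = 364.

364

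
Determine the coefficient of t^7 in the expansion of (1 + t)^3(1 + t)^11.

3432

Coefficient of t^7 = Σ_{j} C(3,j)·C(11,7-j) for j from 0 to 3.
= 330 + 1386 + 1386 + 330 = 3432.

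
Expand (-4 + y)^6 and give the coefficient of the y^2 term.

The general term is C(6,j)·(-4)^j·(y)^(6-j); the y^2 term has j = 4.
C(6,4) = 15.
Coefficient = C(6,4) · (-4)^4 = 15 · 256 = 3840.

3840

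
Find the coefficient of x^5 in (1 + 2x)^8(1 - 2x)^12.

-2560

Coefficient of x^5 = Σ_{j} C(8,j)·2^j·C(12,5-j)·(-2)^(5-j) for j from 0 to 5.
= (-25344) + 126720 + (-197120) + 118272 + (-26880) + 1792 = -2560.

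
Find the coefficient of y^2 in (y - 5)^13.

The general term is C(13,j)·(y)^j·(-5)^(13-j); the y^2 term has j = 2.
C(13,2) = 78.
Coefficient = C(13,2) · (-5)^11 = 78 · (-48828125) = -3808593750.

-3808593750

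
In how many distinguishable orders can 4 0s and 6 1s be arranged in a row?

210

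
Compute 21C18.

1330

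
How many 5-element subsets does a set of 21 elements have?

20349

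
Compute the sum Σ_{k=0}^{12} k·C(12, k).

Differentiating (1+x)^12 and setting x=1: Σ k·C(12,k) = 12·2^11 = 24576.

24576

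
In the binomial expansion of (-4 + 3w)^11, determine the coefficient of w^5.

The general term is C(11,j)·(-4)^j·(3w)^(11-j); the w^5 term has j = 6.
C(11,6) = 462.
Coefficient = C(11,6) · (-4)^6 · 3^5 = 462 · 4096 · 243 = 459841536.

459841536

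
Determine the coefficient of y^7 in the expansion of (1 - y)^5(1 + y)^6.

-10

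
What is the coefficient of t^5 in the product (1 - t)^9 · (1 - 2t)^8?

Coefficient of t^5 = Σ_{j} C(9,j)·(-1)^j·C(8,5-j)·(-2)^(5-j) for j from 0 to 5.
= (-1792) + (-10080) + (-16128) + (-9408) + (-2016) + (-126) = -39550.

-39550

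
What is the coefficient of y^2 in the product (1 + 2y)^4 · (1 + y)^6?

Coefficient of y^2 = Σ_{j} C(4,j)·2^j·C(6,2-j)·1^(2-j) for j from 0 to 2.
= 15 + 48 + 24 = 87.

87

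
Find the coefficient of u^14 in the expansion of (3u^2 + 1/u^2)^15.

General term: C(15,j)·(3u^2)^j·(1/u^2)^(15-j), with u-exponent 2j − 2(15−j) = 4j − 30.
Set 4j − 30 = 14: j = 11.
C(15,11) = 1365; 3^11 = 177147; 1^4 = 1.
Coefficient = 1365 · 177147 · 1 = 241805655.

241805655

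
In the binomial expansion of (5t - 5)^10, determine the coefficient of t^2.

The general term is C(10,j)·(5t)^j·(-5)^(10-j); the t^2 term has j = 2.
C(10,2) = 45.
Coefficient = C(10,2) · 5^2 · (-5)^8 = 45 · 25 · 390625 = 439453125.

439453125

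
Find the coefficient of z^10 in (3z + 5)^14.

The general term is C(14,j)·(3z)^j·(5)^(14-j); the z^10 term has j = 10.
C(14,10) = 1001.
Coefficient = C(14,10) · 3^10 · 5^4 = 1001 · 59049 · 625 = 36942530625.

36942530625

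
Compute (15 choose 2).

C(15,2) = (15·14) / 2! = 210 / 2 = 105.

105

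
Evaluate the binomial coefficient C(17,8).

24310

C(17,8) = (17·16·15·14·13·12·11·10) / 8! = 980179200 / 40320 = 24310.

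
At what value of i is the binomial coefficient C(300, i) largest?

C(300,i) is maximized at i = 300/2 = 150.

150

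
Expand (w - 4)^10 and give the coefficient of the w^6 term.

53760

The general term is C(10,j)·(w)^j·(-4)^(10-j); the w^6 term has j = 6.
C(10,6) = 210.
Coefficient = C(10,6) · (-4)^4 = 210 · 256 = 53760.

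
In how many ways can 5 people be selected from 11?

This is C(11,5) = 462.

462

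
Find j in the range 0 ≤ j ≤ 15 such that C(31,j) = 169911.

C(31,j) increases on 0 ≤ j ≤ 15. C(31,4) = 31465 and C(31,5) = 169911, so j = 5.

5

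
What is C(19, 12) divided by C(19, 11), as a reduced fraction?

2/3

C(n,k+1)/C(n,k) = (n−k)/(k+1) = (19−11)/(11+1) = 8/12 = 2/3.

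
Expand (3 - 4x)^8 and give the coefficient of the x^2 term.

326592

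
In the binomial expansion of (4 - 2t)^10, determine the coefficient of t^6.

3440640

The general term is C(10,j)·(4)^j·(-2t)^(10-j); the t^6 term has j = 4.
C(10,4) = 210.
Coefficient = C(10,4) · 4^4 · (-2)^6 = 210 · 256 · 64 = 3440640.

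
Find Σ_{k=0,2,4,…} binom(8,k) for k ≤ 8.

128

Half of (1+1)^8 + (1−1)^8 gives the even-index sum: 2^7 = 128.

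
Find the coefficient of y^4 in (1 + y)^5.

The general term is C(5,j)·(1)^j·(y)^(5-j); the y^4 term has j = 1.
C(5,1) = 5.
Coefficient = C(5,1) = 5.

5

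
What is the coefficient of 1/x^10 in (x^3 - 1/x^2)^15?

General term: C(15,j)·(x^3)^j·(-1/x^2)^(15-j), with x-exponent 3j − 2(15−j) = 5j − 30.
Set 5j − 30 = -10: j = 4.
C(15,4) = 1365; 1^4 = 1; (-1)^11 = -1.
Coefficient = 1365 · 1 · (-1) = -1365.

-1365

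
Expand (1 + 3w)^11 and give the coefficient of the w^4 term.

The general term is C(11,j)·(1)^j·(3w)^(11-j); the w^4 term has j = 7.
C(11,7) = 330.
Coefficient = C(11,7) · 3^4 = 330 · 81 = 26730.

26730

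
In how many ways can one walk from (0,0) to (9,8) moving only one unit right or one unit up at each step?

24310

Each path is a sequence of 17 steps with 9 rights: C(17,9) = 24310.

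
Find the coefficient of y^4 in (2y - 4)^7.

-35840

The general term is C(7,j)·(2y)^j·(-4)^(7-j); the y^4 term has j = 4.
C(7,4) = 35.
Coefficient = C(7,4) · 2^4 · (-4)^3 = 35 · 16 · (-64) = -35840.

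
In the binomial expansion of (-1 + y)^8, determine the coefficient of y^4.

70

The general term is C(8,j)·(-1)^j·(y)^(8-j); the y^4 term has j = 4.
C(8,4) = 70.
Coefficient = C(8,4) = 70.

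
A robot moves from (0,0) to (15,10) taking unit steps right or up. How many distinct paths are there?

Each path is a sequence of 25 steps with 15 rights: C(25,15) = 3268760.

3268760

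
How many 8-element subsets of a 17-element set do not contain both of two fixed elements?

All 8-subsets: C(17,8) = 24310. Those containing both fixed elements: C(15,6) = 5005.
24310 − 5005 = 19305.

19305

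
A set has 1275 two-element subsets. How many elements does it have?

51

n(n−1)/2 = 1275 ⇒ n(n−1) = 2550. Since 51·50 = 2550, n = 51.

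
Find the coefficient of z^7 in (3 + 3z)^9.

708588

The general term is C(9,j)·(3)^j·(3z)^(9-j); the z^7 term has j = 2.
C(9,2) = 36.
Coefficient = C(9,2) · 3^2 · 3^7 = 36 · 9 · 2187 = 708588.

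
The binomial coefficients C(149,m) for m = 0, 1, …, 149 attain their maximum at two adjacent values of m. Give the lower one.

For odd n = 149, C(149,m) peaks at m = (n−1)/2 and (n+1)/2; the lower is 74.

74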